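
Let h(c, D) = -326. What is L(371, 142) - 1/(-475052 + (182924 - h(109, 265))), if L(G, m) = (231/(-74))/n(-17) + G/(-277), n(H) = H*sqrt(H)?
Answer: -108258265/80829154 - 231*I*sqrt(17)/21386 ≈ -1.3393 - 0.044536*I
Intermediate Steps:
n(H) = H**(3/2)
L(G, m) = -G/277 - 231*I*sqrt(17)/21386 (L(G, m) = (231/(-74))/((-17)**(3/2)) + G/(-277) = (231*(-1/74))/((-17*I*sqrt(17))) + G*(-1/277) = -231*I*sqrt(17)/21386 - G/277 = -G/277 - 231*I*sqrt(17)/21386)
L(371, 142) - 1/(-475052 + (182924 - h(109, 265))) = (-1/277*371 - 231*I*sqrt(17)/21386) - 1/(-475052 + (182924 - 1*(-326))) = (-371/277 - 231*I*sqrt(17)/21386) - 1/(-475052 + (182924 + 326)) = (-371/277 - 231*I*sqrt(17)/21386) - 1/(-475052 + 183250) = (-371/277 - 231*I*sqrt(17)/21386) - 1/(-291802) = (-371/277 - 231*I*sqrt(17)/21386) - 1*(-1/291802) = (-371/277 - 231*I*sqrt(17)/21386) + 1/291802 = -108258265/80829154 - 231*I*sqrt(17)/21386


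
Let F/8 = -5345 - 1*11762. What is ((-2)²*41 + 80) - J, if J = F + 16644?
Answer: 120456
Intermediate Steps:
F = -136856 (F = 8*(-5345 - 1*11762) = 8*(-5345 - 11762) = 8*(-17107) = -136856)
J = -120212 (J = -136856 + 16644 = -120212)
((-2)²*41 + 80) - J = ((-2)²*41 + 80) - 1*(-120212) = (4*41 + 80) + 120212 = (164 + 80) + 120212 = 244 + 120212 = 120456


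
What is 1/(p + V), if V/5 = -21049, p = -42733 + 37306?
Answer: -1/110672 ≈ -9.0357e-6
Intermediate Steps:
p = -5427
V = -105245 (V = 5*(-21049) = -105245)
1/(p + V) = 1/(-5427 - 105245) = 1/(-110672) = -1/110672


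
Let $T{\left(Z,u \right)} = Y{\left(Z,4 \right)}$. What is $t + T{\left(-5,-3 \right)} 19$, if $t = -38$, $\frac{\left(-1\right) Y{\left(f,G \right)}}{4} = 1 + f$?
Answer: $266$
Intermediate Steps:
$Y{\left(f,G \right)} = -4 - 4 f$ ($Y{\left(f,G \right)} = - 4 \left(1 + f\right) = -4 - 4 f$)
$T{\left(Z,u \right)} = -4 - 4 Z$
$t + T{\left(-5,-3 \right)} 19 = -38 + \left(-4 - -20\right) 19 = -38 + \left(-4 + 20\right) 19 = -38 + 16 \cdot 19 = -38 + 304 = 266$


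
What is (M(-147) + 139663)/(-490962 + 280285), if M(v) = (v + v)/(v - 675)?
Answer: -19133880/28862749 ≈ -0.66293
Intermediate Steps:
M(v) = 2*v/(-675 + v) (M(v) = (2*v)/(-675 + v) = 2*v/(-675 + v))
(M(-147) + 139663)/(-490962 + 280285) = (2*(-147)/(-675 - 147) + 139663)/(-490962 + 280285) = (2*(-147)/(-822) + 139663)/(-210677) = (2*(-147)*(-1/822) + 139663)*(-1/210677) = (49/137 + 139663)*(-1/210677) = (19133880/137)*(-1/210677) = -19133880/28862749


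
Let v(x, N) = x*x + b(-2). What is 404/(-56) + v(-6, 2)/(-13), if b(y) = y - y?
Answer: -1817/182 ≈ -9.9835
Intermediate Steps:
b(y) = 0
v(x, N) = x**2 (v(x, N) = x*x + 0 = x**2 + 0 = x**2)
404/(-56) + v(-6, 2)/(-13) = 404/(-56) + (-6)**2/(-13) = 404*(-1/56) + 36*(-1/13) = -101/14 - 36/13 = -1817/182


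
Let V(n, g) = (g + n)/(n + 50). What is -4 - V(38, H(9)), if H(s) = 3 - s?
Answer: -48/11 ≈ -4.3636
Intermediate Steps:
V(n, g) = (g + n)/(50 + n)
-4 - V(38, H(9)) = -4 - ((3 - 1*9) + 38)/(50 + 38) = -4 - ((3 - 9) + 38)/88 = -4 - (-6 + 38)/88 = -4 - 32/88 = -4 - 1*4/11 = -4 - 4/11 = -48/11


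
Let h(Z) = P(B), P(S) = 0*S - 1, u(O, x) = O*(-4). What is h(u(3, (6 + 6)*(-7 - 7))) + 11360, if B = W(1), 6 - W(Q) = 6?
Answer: 11359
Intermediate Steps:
W(Q) = 0 (W(Q) = 6 - 1*6 = 6 - 6 = 0)
B = 0
u(O, x) = -4*O
P(S) = -1 (P(S) = 0 - 1 = -1)
h(Z) = -1
h(u(3, (6 + 6)*(-7 - 7))) + 11360 = -1 + 11360 = 11359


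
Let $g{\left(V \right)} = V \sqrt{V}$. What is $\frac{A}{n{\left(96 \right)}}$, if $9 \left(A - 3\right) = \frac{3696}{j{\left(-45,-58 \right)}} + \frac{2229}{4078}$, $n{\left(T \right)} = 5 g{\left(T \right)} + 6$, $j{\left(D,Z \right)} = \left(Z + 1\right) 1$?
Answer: $\frac{2889731}{2570662619172} - \frac{231178480 \sqrt{6}}{642665654793} \approx -0.00088$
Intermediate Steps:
$g{\left(V \right)} = V^{\frac{3}{2}}$
$j{\left(D,Z \right)} = 1 + Z$ ($j{\left(D,Z \right)} = \left(1 + Z\right) 1 = 1 + Z$)
$n{\left(T \right)} = 6 + 5 T^{\frac{3}{2}}$ ($n{\left(T \right)} = 5 T^{\frac{3}{2}} + 6 = 6 + 5 T^{\frac{3}{2}}$)
$A = - \frac{2889731}{697338}$ ($A = 3 + \frac{\frac{3696}{1 - 58} + \frac{2229}{4078}}{9} = 3 + \frac{\frac{3696}{-57} + 2229 \cdot \frac{1}{4078}}{9} = 3 + \frac{3696 \left(- \frac{1}{57}\right) + \frac{2229}{4078}}{9} = 3 + \frac{- \frac{1232}{19} + \frac{2229}{4078}}{9} = 3 + \frac{1}{9} \left(- \frac{4981745}{77482}\right) = 3 - \frac{4981745}{697338} = - \frac{2889731}{697338} \approx -4.1439$)
$\frac{A}{n{\left(96 \right)}} = - \frac{2889731}{697338 \left(6 + 5 \cdot 96^{\frac{3}{2}}\right)} = - \frac{2889731}{697338 \left(6 + 5 \cdot 384 \sqrt{6}\right)} = - \frac{2889731}{697338 \left(6 + 1920 \sqrt{6}\right)}$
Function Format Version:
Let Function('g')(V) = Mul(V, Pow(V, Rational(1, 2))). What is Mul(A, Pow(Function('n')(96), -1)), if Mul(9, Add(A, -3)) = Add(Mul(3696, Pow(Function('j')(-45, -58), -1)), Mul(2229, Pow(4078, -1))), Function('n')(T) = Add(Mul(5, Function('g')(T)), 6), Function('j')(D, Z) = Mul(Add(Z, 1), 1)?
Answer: Add(Rational(2889731, 2570662619172), Mul(Rational(-231178480, 642665654793), Pow(6, Rational(1, 2)))) ≈ -0.00088000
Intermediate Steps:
Function('g')(V) = Pow(V, Rational(3, 2))
Function('j')(D, Z) = Add(1, Z) (Function('j')(D, Z) = Mul(Add(1, Z), 1) = Add(1, Z))
Function('n')(T) = Add(6, Mul(5, Pow(T, Rational(3, 2)))) (Function('n')(T) = Add(Mul(5, Pow(T, Rational(3, 2))), 6) = Add(6, Mul(5, Pow(T, Rational(3, 2)))))
A = Rational(-2889731, 697338) (A = Add(3, Mul(Rational(1, 9), Add(Mul(3696, Pow(Add(1, -58), -1)), Mul(2229, Pow(4078, -1))))) = Add(3, Mul(Rational(1, 9), Add(Mul(3696, Pow(-57, -1)), Mul(2229, Rational(1, 4078))))) = Add(3, Mul(Rational(1, 9), Add(Mul(3696, Rational(-1, 57)), Rational(2229, 4078)))) = Add(3, Mul(Rational(1, 9), Add(Rational(-1232, 19), Rational(2229, 4078)))) = Add(3, Mul(Rational(1, 9), Rational(-4981745, 77482))) = Add(3, Rational(-4981745, 697338)) = Rational(-2889731, 697338) ≈ -4.1439)
Mul(A, Pow(Function('n')(96), -1)) = Mul(Rational(-2889731, 697338), Pow(Add(6, Mul(5, Pow(96, Rational(3, 2)))), -1)) = Mul(Rational(-2889731, 697338), Pow(Add(6, Mul(5, Mul(384, Pow(6, Rational(1, 2))))), -1)) = Mul(Rational(-2889731, 697338), Pow(Add(6, Mul(1920, Pow(6, Rational(1, 2)))), -1))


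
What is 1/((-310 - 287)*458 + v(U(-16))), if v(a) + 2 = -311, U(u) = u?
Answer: -1/273739 ≈ -3.6531e-6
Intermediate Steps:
v(a) = -313 (v(a) = -2 - 311 = -313)
1/((-310 - 287)*458 + v(U(-16))) = 1/((-310 - 287)*458 - 313) = 1/(-597*458 - 313) = 1/(-273426 - 313) = 1/(-273739) = -1/273739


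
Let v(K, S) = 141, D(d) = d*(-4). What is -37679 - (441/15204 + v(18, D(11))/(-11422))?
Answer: -155793841645/4134764 ≈ -37679.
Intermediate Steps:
D(d) = -4*d
-37679 - (441/15204 + v(18, D(11))/(-11422)) = -37679 - (441/15204 + 141/(-11422)) = -37679 - (441*(1/15204) + 141*(-1/11422)) = -37679 - (21/724 - 141/11422) = -37679 - 1*68889/4134764 = -37679 - 68889/4134764 = -155793841645/4134764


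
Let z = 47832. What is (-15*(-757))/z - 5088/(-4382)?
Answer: 48854471/34933304 ≈ 1.3985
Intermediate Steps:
(-15*(-757))/z - 5088/(-4382) = -15*(-757)/47832 - 5088/(-4382) = 11355*(1/47832) - 5088*(-1/4382) = 3785/15944 + 2544/2191 = 48854471/34933304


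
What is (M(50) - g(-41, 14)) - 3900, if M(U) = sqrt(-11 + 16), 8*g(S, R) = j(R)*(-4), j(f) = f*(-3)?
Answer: -3921 + sqrt(5) ≈ -3918.8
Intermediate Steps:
j(f) = -3*f
g(S, R) = 3*R/2 (g(S, R) = (-3*R*(-4))/8 = (12*R)/8 = 3*R/2)
M(U) = sqrt(5)
(M(50) - g(-41, 14)) - 3900 = (sqrt(5) - 3*14/2) - 3900 = (sqrt(5) - 1*21) - 3900 = (sqrt(5) - 21) - 3900 = (-21 + sqrt(5)) - 3900 = -3921 + sqrt(5)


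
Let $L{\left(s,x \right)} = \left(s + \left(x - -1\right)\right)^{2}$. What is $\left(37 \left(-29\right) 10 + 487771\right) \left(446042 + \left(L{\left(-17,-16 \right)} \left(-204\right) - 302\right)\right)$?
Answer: $112984298604$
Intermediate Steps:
$L{\left(s,x \right)} = \left(1 + s + x\right)^{2}$ ($L{\left(s,x \right)} = \left(s + \left(x + 1\right)\right)^{2} = \left(s + \left(1 + x\right)\right)^{2} = \left(1 + s + x\right)^{2}$)
$\left(37 \left(-29\right) 10 + 487771\right) \left(446042 + \left(L{\left(-17,-16 \right)} \left(-204\right) - 302\right)\right) = \left(37 \left(-29\right) 10 + 487771\right) \left(446042 + \left(\left(1 - 17 - 16\right)^{2} \left(-204\right) - 302\right)\right) = \left(\left(-1073\right) 10 + 487771\right) \left(446042 + \left(\left(-32\right)^{2} \left(-204\right) - 302\right)\right) = \left(-10730 + 487771\right) \left(446042 + \left(1024 \left(-204\right) - 302\right)\right) = 477041 \left(446042 - 209198\right) = 477041 \cdot 236844 = 112984298604$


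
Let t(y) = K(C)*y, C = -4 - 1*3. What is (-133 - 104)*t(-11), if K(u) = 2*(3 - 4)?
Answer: -5214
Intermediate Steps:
C = -7 (C = -4 - 3 = -7)
K(u) = -2 (K(u) = 2*(-1) = -2)
t(y) = -2*y
(-133 - 104)*t(-11) = (-133 - 104)*(-2*(-11)) = -237*22 = -5214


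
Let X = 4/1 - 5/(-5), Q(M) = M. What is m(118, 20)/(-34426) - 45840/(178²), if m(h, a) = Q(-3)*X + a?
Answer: -394561565/272688346 ≈ -1.4469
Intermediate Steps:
X = 5 (X = 4*1 - 5*(-⅕) = 4 + 1 = 5)
m(h, a) = -15 + a (m(h, a) = -3*5 + a = -15 + a)
m(118, 20)/(-34426) - 45840/(178²) = (-15 + 20)/(-34426) - 45840/(178²) = 5*(-1/34426) - 45840/31684 = -5/34426 - 45840*1/31684 = -5/34426 - 11460/7921 = -394561565/272688346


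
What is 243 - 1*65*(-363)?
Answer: 23838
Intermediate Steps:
243 - 1*65*(-363) = 243 - 65*(-363) = 243 + 23595 = 23838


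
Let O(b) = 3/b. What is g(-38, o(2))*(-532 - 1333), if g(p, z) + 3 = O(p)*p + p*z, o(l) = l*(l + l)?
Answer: 566960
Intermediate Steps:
o(l) = 2*l**2 (o(l) = l*(2*l) = 2*l**2)
g(p, z) = p*z (g(p, z) = -3 + ((3/p)*p + p*z) = -3 + (3 + p*z) = p*z)
g(-38, o(2))*(-532 - 1333) = (-76*2**2)*(-532 - 1333) = -76*4*(-1865) = -38*8*(-1865) = -304*(-1865) = 566960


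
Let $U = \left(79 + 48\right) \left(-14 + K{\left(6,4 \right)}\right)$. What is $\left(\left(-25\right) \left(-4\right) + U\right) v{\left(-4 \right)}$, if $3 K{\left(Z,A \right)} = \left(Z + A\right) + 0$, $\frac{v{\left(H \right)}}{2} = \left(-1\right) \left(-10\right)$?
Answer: $- \frac{75280}{3} \approx -25093.0$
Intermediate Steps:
$v{\left(H \right)} = 20$ ($v{\left(H \right)} = 2 \left(\left(-1\right) \left(-10\right)\right) = 2 \cdot 10 = 20$)
$K{\left(Z,A \right)} = \frac{A}{3} + \frac{Z}{3}$ ($K{\left(Z,A \right)} = \frac{\left(Z + A\right) + 0}{3} = \frac{\left(A + Z\right) + 0}{3} = \frac{A + Z}{3} = \frac{A}{3} + \frac{Z}{3}$)
$U = - \frac{4064}{3}$ ($U = \left(79 + 48\right) \left(-14 + \left(\frac{1}{3} \cdot 4 + \frac{1}{3} \cdot 6\right)\right) = 127 \left(-14 + \left(\frac{4}{3} + 2\right)\right) = 127 \left(-14 + \frac{10}{3}\right) = 127 \left(- \frac{32}{3}\right) = - \frac{4064}{3} \approx -1354.7$)
$\left(\left(-25\right) \left(-4\right) + U\right) v{\left(-4 \right)} = \left(\left(-25\right) \left(-4\right) - \frac{4064}{3}\right) 20 = \left(100 - \frac{4064}{3}\right) 20 = \left(- \frac{3764}{3}\right) 20 = - \frac{75280}{3}$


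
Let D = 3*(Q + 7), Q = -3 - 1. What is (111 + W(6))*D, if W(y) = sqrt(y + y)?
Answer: 999 + 18*sqrt(3) ≈ 1030.2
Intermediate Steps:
Q = -4
W(y) = sqrt(2)*sqrt(y) (W(y) = sqrt(2*y) = sqrt(2)*sqrt(y))
D = 9 (D = 3*(-4 + 7) = 3*3 = 9)
(111 + W(6))*D = (111 + sqrt(2)*sqrt(6))*9 = (111 + 2*sqrt(3))*9 = 999 + 18*sqrt(3)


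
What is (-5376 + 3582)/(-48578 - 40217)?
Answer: 1794/88795 ≈ 0.020204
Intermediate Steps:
(-5376 + 3582)/(-48578 - 40217) = -1794/(-88795) = -1794*(-1/88795) = 1794/88795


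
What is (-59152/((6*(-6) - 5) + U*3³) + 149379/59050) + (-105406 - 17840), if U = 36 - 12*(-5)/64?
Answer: -111409326227821/903524050 ≈ -1.2331e+5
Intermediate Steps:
U = 591/16 (U = 36 + 60*(1/64) = 36 + 15/16 = 591/16 ≈ 36.938)
(-59152/((6*(-6) - 5) + U*3³) + 149379/59050) + (-105406 - 17840) = (-59152/((6*(-6) - 5) + (591/16)*3³) + 149379/59050) + (-105406 - 17840) = (-59152/((-36 - 5) + (591/16)*27) + 149379*(1/59050)) - 123246 = (-59152/(-41 + 15957/16) + 149379/59050) - 123246 = (-59152/15301/16 + 149379/59050) - 123246 = (-59152*16/15301 + 149379/59050) - 123246 = (-946432/15301 + 149379/59050) - 123246 = -53601161521/903524050 - 123246 = -111409326227821/903524050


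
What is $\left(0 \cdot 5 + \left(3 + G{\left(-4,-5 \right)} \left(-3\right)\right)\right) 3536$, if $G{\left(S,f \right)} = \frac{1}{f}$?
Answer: $\frac{63648}{5} \approx 12730.0$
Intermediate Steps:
$\left(0 \cdot 5 + \left(3 + G{\left(-4,-5 \right)} \left(-3\right)\right)\right) 3536 = \left(0 \cdot 5 + \left(3 + \frac{1}{-5} \left(-3\right)\right)\right) 3536 = \left(0 + \left(3 - - \frac{3}{5}\right)\right) 3536 = \left(0 + \left(3 + \frac{3}{5}\right)\right) 3536 = \left(0 + \frac{18}{5}\right) 3536 = \frac{18}{5} \cdot 3536 = \frac{63648}{5}$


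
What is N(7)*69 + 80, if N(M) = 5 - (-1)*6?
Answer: 839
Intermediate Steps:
N(M) = 11 (N(M) = 5 - 1*(-6) = 5 + 6 = 11)
N(7)*69 + 80 = 11*69 + 80 = 759 + 80 = 839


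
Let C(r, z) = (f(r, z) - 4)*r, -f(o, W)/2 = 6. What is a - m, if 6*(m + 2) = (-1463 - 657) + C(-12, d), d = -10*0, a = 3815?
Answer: 12415/3 ≈ 4138.3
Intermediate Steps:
f(o, W) = -12 (f(o, W) = -2*6 = -12)
d = 0
C(r, z) = -16*r (C(r, z) = (-12 - 4)*r = -16*r)
m = -970/3 (m = -2 + ((-1463 - 657) - 16*(-12))/6 = -2 + (-2120 + 192)/6 = -2 + (⅙)*(-1928) = -2 - 964/3 = -970/3 ≈ -323.33)
a - m = 3815 - 1*(-970/3) = 3815 + 970/3 = 12415/3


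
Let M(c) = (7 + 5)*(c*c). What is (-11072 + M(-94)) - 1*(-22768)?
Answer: 117728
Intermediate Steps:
M(c) = 12*c**2
(-11072 + M(-94)) - 1*(-22768) = (-11072 + 12*(-94)**2) - 1*(-22768) = (-11072 + 12*8836) + 22768 = (-11072 + 106032) + 22768 = 94960 + 22768 = 117728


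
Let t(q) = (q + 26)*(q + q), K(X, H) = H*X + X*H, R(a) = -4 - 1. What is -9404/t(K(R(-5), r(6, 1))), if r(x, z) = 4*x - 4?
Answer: -2351/17400 ≈ -0.13511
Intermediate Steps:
r(x, z) = -4 + 4*x
R(a) = -5
K(X, H) = 2*H*X (K(X, H) = H*X + H*X = 2*H*X)
t(q) = 2*q*(26 + q) (t(q) = (26 + q)*(2*q) = 2*q*(26 + q))
-9404/t(K(R(-5), r(6, 1))) = -9404*(-1/(20*(-4 + 4*6)*(26 + 2*(-4 + 4*6)*(-5)))) = -9404*(-1/(20*(-4 + 24)*(26 + 2*(-4 + 24)*(-5)))) = -9404*(-1/(400*(26 + 2*20*(-5)))) = -9404*(-1/(400*(26 - 200))) = -9404/(2*(-200)*(-174)) = -9404/69600 = -9404*1/69600 = -2351/17400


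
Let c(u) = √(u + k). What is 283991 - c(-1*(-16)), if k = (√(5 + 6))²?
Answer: 283991 - 3*√3 ≈ 2.8399e+5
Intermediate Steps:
k = 11 (k = (√11)² = 11)
c(u) = √(11 + u) (c(u) = √(u + 11) = √(11 + u))
283991 - c(-1*(-16)) = 283991 - √(11 - 1*(-16)) = 283991 - √(11 + 16) = 283991 - √27 = 283991 - 3*√3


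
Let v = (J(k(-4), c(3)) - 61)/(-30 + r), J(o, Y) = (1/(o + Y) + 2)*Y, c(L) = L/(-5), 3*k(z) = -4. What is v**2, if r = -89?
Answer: 1643524/6076225 ≈ 0.27048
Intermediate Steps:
k(z) = -4/3 (k(z) = (1/3)*(-4) = -4/3)
c(L) = -L/5 (c(L) = L*(-1/5) = -L/5)
J(o, Y) = Y*(2 + 1/(Y + o)) (J(o, Y) = (1/(Y + o) + 2)*Y = (2 + 1/(Y + o))*Y = Y*(2 + 1/(Y + o)))
v = 1282/2465 (v = ((-1/5*3)*(1 + 2*(-1/5*3) + 2*(-4/3))/(-1/5*3 - 4/3) - 61)/(-30 - 89) = (-3*(1 + 2*(-3/5) - 8/3)/(5*(-3/5 - 4/3)) - 61)/(-119) = (-3*(1 - 6/5 - 8/3)/(5*(-29/15)) - 61)*(-1/119) = (-3/5*(-15/29)*(-43/15) - 61)*(-1/119) = (-129/145 - 61)*(-1/119) = -8974/145*(-1/119) = 1282/2465 ≈ 0.52008)
v**2 = (1282/2465)**2 = 1643524/6076225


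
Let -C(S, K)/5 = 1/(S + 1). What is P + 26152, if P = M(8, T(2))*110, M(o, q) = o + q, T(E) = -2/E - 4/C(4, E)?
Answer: 27362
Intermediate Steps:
C(S, K) = -5/(1 + S) (C(S, K) = -5/(S + 1) = -5/(1 + S))
T(E) = 4 - 2/E (T(E) = -2/E - 4*(-1/1) = -2/E - 4/((-5*⅕)) = -2/E - 4/(-1) = -2/E - 4*(-1) = -2/E + 4 = 4 - 2/E)
P = 1210 (P = (8 + (4 - 2/2))*110 = (8 + (4 - 2*½))*110 = (8 + (4 - 1))*110 = (8 + 3)*110 = 11*110 = 1210)
P + 26152 = 1210 + 26152 = 27362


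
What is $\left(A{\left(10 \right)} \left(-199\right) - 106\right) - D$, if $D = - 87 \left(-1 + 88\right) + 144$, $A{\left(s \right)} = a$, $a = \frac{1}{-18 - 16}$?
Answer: $\frac{249045}{34} \approx 7324.9$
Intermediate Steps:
$a = - \frac{1}{34}$ ($a = \frac{1}{-34} = - \frac{1}{34} \approx -0.029412$)
$A{\left(s \right)} = - \frac{1}{34}$
$D = -7425$ ($D = \left(-87\right) 87 + 144 = -7569 + 144 = -7425$)
$\left(A{\left(10 \right)} \left(-199\right) - 106\right) - D = \left(\left(- \frac{1}{34}\right) \left(-199\right) - 106\right) - -7425 = \left(\frac{199}{34} - 106\right) + 7425 = - \frac{3405}{34} + 7425 = \frac{249045}{34}$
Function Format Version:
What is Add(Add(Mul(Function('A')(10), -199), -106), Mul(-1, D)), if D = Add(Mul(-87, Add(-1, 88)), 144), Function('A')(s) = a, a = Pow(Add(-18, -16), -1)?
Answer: Rational(249045, 34) ≈ 7324.9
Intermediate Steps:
a = Rational(-1, 34) (a = Pow(-34, -1) = Rational(-1, 34) ≈ -0.029412)
Function('A')(s) = Rational(-1, 34)
D = -7425 (D = Add(Mul(-87, 87), 144) = Add(-7569, 144) = -7425)
Add(Add(Mul(Function('A')(10), -199), -106), Mul(-1, D)) = Add(Add(Mul(Rational(-1, 34), -199), -106), Mul(-1, -7425)) = Add(Add(Rational(199, 34), -106), 7425) = Add(Rational(-3405, 34), 7425) = Rational(249045, 34)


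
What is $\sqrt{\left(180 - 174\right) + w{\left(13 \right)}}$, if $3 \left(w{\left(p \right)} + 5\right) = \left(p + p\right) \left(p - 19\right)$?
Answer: $i \sqrt{51} \approx 7.1414 i$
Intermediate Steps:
$w{\left(p \right)} = -5 + \frac{2 p \left(-19 + p\right)}{3}$ ($w{\left(p \right)} = -5 + \frac{\left(p + p\right) \left(p - 19\right)}{3} = -5 + \frac{2 p \left(-19 + p\right)}{3}$)
$\sqrt{\left(180 - 174\right) + w{\left(13 \right)}} = \sqrt{\left(180 - 174\right) - \left(\frac{509}{3} - \frac{338}{3}\right)} = \sqrt{6 - 57} = \sqrt{-51} = i \sqrt{51}$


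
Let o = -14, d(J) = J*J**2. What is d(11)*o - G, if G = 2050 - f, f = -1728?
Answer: -22412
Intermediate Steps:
d(J) = J**3
G = 3778 (G = 2050 - 1*(-1728) = 2050 + 1728 = 3778)
d(11)*o - G = 11**3*(-14) - 1*3778 = 1331*(-14) - 3778 = -18634 - 3778 = -22412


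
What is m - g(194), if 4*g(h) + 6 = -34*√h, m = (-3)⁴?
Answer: 165/2 + 17*√194/2 ≈ 200.89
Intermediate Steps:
m = 81
g(h) = -3/2 - 17*√h/2 (g(h) = -3/2 + (-34*√h)/4 = -3/2 - 17*√h/2)
m - g(194) = 81 - (-3/2 - 17*√194/2) = 81 + (3/2 + 17*√194/2) = 165/2 + 17*√194/2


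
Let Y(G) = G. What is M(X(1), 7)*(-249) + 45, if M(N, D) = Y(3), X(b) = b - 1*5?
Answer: -702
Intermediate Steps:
X(b) = -5 + b (X(b) = b - 5 = -5 + b)
M(N, D) = 3
M(X(1), 7)*(-249) + 45 = 3*(-249) + 45 = -747 + 45 = -702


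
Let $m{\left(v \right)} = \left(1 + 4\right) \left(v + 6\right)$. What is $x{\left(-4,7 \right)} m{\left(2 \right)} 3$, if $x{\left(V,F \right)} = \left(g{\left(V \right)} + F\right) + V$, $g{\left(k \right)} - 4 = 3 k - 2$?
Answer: $-840$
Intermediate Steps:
$g{\left(k \right)} = 2 + 3 k$ ($g{\left(k \right)} = 4 + \left(3 k - 2\right) = 4 + \left(-2 + 3 k\right) = 2 + 3 k$)
$x{\left(V,F \right)} = 2 + F + 4 V$ ($x{\left(V,F \right)} = \left(\left(2 + 3 V\right) + F\right) + V = \left(2 + F + 3 V\right) + V = 2 + F + 4 V$)
$m{\left(v \right)} = 30 + 5 v$ ($m{\left(v \right)} = 5 \left(6 + v\right) = 30 + 5 v$)
$x{\left(-4,7 \right)} m{\left(2 \right)} 3 = \left(2 + 7 + 4 \left(-4\right)\right) \left(30 + 5 \cdot 2\right) 3 = \left(2 + 7 - 16\right) \left(30 + 10\right) 3 = \left(-7\right) 40 \cdot 3 = \left(-280\right) 3 = -840$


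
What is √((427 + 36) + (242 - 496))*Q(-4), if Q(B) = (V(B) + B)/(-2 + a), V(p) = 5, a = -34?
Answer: -√209/36 ≈ -0.40158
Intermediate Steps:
Q(B) = -5/36 - B/36 (Q(B) = (5 + B)/(-2 - 34) = (5 + B)/(-36) = (5 + B)*(-1/36) = -5/36 - B/36)
√((427 + 36) + (242 - 496))*Q(-4) = √((427 + 36) + (242 - 496))*(-5/36 - 1/36*(-4)) = √(463 - 254)*(-5/36 + ⅑) = √209*(-1/36) = -√209/36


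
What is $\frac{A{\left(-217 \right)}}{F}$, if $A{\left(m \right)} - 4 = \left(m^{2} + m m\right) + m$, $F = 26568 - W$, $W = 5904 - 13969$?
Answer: $\frac{93965}{34633} \approx 2.7132$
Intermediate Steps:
$W = -8065$
$F = 34633$ ($F = 26568 - -8065 = 26568 + 8065 = 34633$)
$A{\left(m \right)} = 4 + m + 2 m^{2}$ ($A{\left(m \right)} = 4 + \left(\left(m^{2} + m m\right) + m\right) = 4 + \left(\left(m^{2} + m^{2}\right) + m\right) = 4 + \left(2 m^{2} + m\right) = 4 + \left(m + 2 m^{2}\right) = 4 + m + 2 m^{2}$)
$\frac{A{\left(-217 \right)}}{F} = \frac{4 - 217 + 2 \left(-217\right)^{2}}{34633} = \left(4 - 217 + 2 \cdot 47089\right) \frac{1}{34633} = \left(4 - 217 + 94178\right) \frac{1}{34633} = 93965 \cdot \frac{1}{34633} = \frac{93965}{34633}$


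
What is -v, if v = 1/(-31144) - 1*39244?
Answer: 1222215137/31144 ≈ 39244.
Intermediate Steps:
v = -1222215137/31144 (v = -1/31144 - 39244 = -1222215137/31144 ≈ -39244.)
-v = -1*(-1222215137/31144) = 1222215137/31144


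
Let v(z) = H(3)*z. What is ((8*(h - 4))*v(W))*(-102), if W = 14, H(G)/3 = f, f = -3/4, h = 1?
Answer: -77112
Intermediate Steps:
f = -¾ (f = -3*¼ = -¾ ≈ -0.75000)
H(G) = -9/4 (H(G) = 3*(-¾) = -9/4)
v(z) = -9*z/4
((8*(h - 4))*v(W))*(-102) = ((8*(1 - 4))*(-9/4*14))*(-102) = ((8*(-3))*(-63/2))*(-102) = -24*(-63/2)*(-102) = 756*(-102) = -77112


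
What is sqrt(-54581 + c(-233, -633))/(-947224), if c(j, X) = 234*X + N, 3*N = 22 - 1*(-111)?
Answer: -I*sqrt(455982)/1420836 ≈ -0.00047526*I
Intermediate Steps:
N = 133/3 (N = (22 - 1*(-111))/3 = (22 + 111)/3 = (1/3)*133 = 133/3 ≈ 44.333)
c(j, X) = 133/3 + 234*X (c(j, X) = 234*X + 133/3 = 133/3 + 234*X)
sqrt(-54581 + c(-233, -633))/(-947224) = sqrt(-54581 + (133/3 + 234*(-633)))/(-947224) = sqrt(-54581 + (133/3 - 148122))*(-1/947224) = sqrt(-54581 - 444233/3)*(-1/947224) = sqrt(-607976/3)*(-1/947224) = (2*I*sqrt(455982)/3)*(-1/947224) = -I*sqrt(455982)/1420836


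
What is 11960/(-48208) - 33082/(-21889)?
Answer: 1034957/819274 ≈ 1.2633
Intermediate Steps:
11960/(-48208) - 33082/(-21889) = 11960*(-1/48208) - 33082*(-1/21889) = -65/262 + 4726/3127 = 1034957/819274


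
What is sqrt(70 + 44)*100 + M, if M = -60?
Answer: -60 + 100*sqrt(114) ≈ 1007.7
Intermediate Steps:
sqrt(70 + 44)*100 + M = sqrt(70 + 44)*100 - 60 = sqrt(114)*100 - 60 = 100*sqrt(114) - 60 = -60 + 100*sqrt(114)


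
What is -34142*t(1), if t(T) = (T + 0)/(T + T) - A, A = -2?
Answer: -85355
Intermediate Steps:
t(T) = 5/2 (t(T) = (T + 0)/(T + T) - 1*(-2) = T/((2*T)) + 2 = T*(1/(2*T)) + 2 = 1/2 + 2 = 5/2)
-34142*t(1) = -34142*5/2 = -85355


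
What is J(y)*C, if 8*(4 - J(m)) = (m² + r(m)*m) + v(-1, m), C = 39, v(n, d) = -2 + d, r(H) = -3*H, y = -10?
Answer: 2379/2 ≈ 1189.5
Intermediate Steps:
J(m) = 17/4 - m/8 + m²/4 (J(m) = 4 - ((m² + (-3*m)*m) + (-2 + m))/8 = 4 - ((m² - 3*m²) + (-2 + m))/8 = 4 - (-2*m² + (-2 + m))/8 = 4 - (-2 + m - 2*m²)/8 = 4 + (¼ - m/8 + m²/4) = 17/4 - m/8 + m²/4)
J(y)*C = (17/4 - ⅛*(-10) + (¼)*(-10)²)*39 = (17/4 + 5/4 + (¼)*100)*39 = (17/4 + 5/4 + 25)*39 = (61/2)*39 = 2379/2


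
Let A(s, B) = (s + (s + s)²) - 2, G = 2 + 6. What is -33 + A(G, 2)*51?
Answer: 13329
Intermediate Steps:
G = 8
A(s, B) = -2 + s + 4*s² (A(s, B) = (s + (2*s)²) - 2 = (s + 4*s²) - 2 = -2 + s + 4*s²)
-33 + A(G, 2)*51 = -33 + (-2 + 8 + 4*8²)*51 = -33 + (-2 + 8 + 4*64)*51 = -33 + (-2 + 8 + 256)*51 = -33 + 262*51 = -33 + 13362 = 13329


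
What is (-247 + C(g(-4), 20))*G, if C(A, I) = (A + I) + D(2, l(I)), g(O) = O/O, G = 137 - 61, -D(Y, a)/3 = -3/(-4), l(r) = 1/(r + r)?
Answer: -17347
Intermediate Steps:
l(r) = 1/(2*r)
D(Y, a) = -9/4 (D(Y, a) = -(-9)/(-4) = -(-9)*(-1)/4 = -3*¾ = -9/4)
G = 76
g(O) = 1
C(A, I) = -9/4 + A + I (C(A, I) = (A + I) - 9/4 = -9/4 + A + I)
(-247 + C(g(-4), 20))*G = (-247 + (-9/4 + 1 + 20))*76 = (-247 + 75/4)*76 = -913/4*76 = -17347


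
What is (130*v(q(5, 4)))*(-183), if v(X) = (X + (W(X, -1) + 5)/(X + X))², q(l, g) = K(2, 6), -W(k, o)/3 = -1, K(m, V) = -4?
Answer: -594750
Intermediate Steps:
W(k, o) = 3 (W(k, o) = -3*(-1) = 3)
q(l, g) = -4
v(X) = (X + 4/X)² (v(X) = (X + (3 + 5)/(X + X))² = (X + 8/((2*X)))² = (X + 8*(1/(2*X)))² = (X + 4/X)²)
(130*v(q(5, 4)))*(-183) = (130*((4 + (-4)²)²/(-4)²))*(-183) = (130*((4 + 16)²/16))*(-183) = (130*((1/16)*20²))*(-183) = (130*((1/16)*400))*(-183) = (130*25)*(-183) = 3250*(-183) = -594750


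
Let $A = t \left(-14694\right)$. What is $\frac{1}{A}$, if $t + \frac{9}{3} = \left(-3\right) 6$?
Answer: $\frac{1}{308574} \approx 3.2407 \cdot 10^{-6}$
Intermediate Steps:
$t = -21$ ($t = -3 - 18 = -21$)
$A = 308574$ ($A = \left(-21\right) \left(-14694\right) = 308574$)
$\frac{1}{A} = \frac{1}{308574}$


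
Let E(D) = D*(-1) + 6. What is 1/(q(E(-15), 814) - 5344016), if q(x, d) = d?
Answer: -1/5343202 ≈ -1.8715e-7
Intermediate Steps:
E(D) = 6 - D (E(D) = -D + 6 = 6 - D)
1/(q(E(-15), 814) - 5344016) = 1/(814 - 5344016) = 1/(-5343202) = -1/5343202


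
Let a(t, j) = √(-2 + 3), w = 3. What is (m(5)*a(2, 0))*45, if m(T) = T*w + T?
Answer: 900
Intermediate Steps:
a(t, j) = 1 (a(t, j) = √1 = 1)
m(T) = 4*T (m(T) = T*3 + T = 3*T + T = 4*T)
(m(5)*a(2, 0))*45 = ((4*5)*1)*45 = (20*1)*45 = 20*45 = 900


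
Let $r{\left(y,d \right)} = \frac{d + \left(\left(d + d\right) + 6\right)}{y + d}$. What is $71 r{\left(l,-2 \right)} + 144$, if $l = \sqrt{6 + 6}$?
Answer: $144$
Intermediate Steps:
$l = 2 \sqrt{3}$ ($l = \sqrt{12} = 2 \sqrt{3} \approx 3.4641$)
$r{\left(y,d \right)} = \frac{6 + 3 d}{d + y}$ ($r{\left(y,d \right)} = \frac{d + \left(2 d + 6\right)}{d + y} = \frac{d + \left(6 + 2 d\right)}{d + y} = \frac{6 + 3 d}{d + y}$)
$71 r{\left(l,-2 \right)} + 144 = 71 \frac{3 \left(2 - 2\right)}{-2 + 2 \sqrt{3}} + 144 = 71 \cdot 3 \frac{1}{-2 + 2 \sqrt{3}} \cdot 0 + 144 = 71 \cdot 0 + 144 = 0 + 144 = 144$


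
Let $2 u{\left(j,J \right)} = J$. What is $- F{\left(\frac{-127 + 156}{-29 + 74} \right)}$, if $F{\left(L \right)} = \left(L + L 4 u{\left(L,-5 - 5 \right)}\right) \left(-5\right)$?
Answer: $- \frac{551}{9} \approx -61.222$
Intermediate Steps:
$u{\left(j,J \right)} = \frac{J}{2}$
$F{\left(L \right)} = 95 L$ ($F{\left(L \right)} = \left(L + L 4 \frac{-5 - 5}{2}\right) \left(-5\right) = \left(L + 4 L \frac{-5 - 5}{2}\right) \left(-5\right) = \left(L + 4 L \frac{1}{2} \left(-10\right)\right) \left(-5\right) = \left(L + 4 L \left(-5\right)\right) \left(-5\right) = \left(L - 20 L\right) \left(-5\right) = - 19 L \left(-5\right) = 95 L$)
$- F{\left(\frac{-127 + 156}{-29 + 74} \right)} = - 95 \frac{-127 + 156}{-29 + 74} = - 95 \cdot \frac{29}{45} = - 95 \cdot 29 \cdot \frac{1}{45} = - \frac{95 \cdot 29}{45} = \left(-1\right) \frac{551}{9} = - \frac{551}{9}$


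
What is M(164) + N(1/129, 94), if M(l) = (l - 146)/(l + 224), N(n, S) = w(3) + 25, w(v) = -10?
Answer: 2919/194 ≈ 15.046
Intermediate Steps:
N(n, S) = 15 (N(n, S) = -10 + 25 = 15)
M(l) = (-146 + l)/(224 + l)
M(164) + N(1/129, 94) = (-146 + 164)/(224 + 164) + 15 = 18/388 + 15 = (1/388)*18 + 15 = 9/194 + 15 = 2919/194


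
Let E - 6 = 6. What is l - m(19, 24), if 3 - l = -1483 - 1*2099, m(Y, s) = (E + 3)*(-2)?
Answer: 3615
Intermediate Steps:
E = 12 (E = 6 + 6 = 12)
m(Y, s) = -30 (m(Y, s) = (12 + 3)*(-2) = 15*(-2) = -30)
l = 3585 (l = 3 - (-1483 - 1*2099) = 3 - (-1483 - 2099) = 3 - 1*(-3582) = 3 + 3582 = 3585)
l - m(19, 24) = 3585 - 1*(-30) = 3585 + 30 = 3615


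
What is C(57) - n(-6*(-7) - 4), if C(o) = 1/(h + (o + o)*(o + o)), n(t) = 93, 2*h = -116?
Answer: -1203233/12938 ≈ -93.000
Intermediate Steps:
h = -58 (h = (1/2)*(-116) = -58)
C(o) = 1/(-58 + 4*o**2) (C(o) = 1/(-58 + (o + o)*(o + o)) = 1/(-58 + (2*o)*(2*o)) = 1/(-58 + 4*o**2))
C(57) - n(-6*(-7) - 4) = 1/(2*(-29 + 2*57**2)) - 1*93 = 1/(2*(-29 + 2*3249)) - 93 = 1/(2*(-29 + 6498)) - 93 = (1/2)/6469 - 93 = (1/2)*(1/6469) - 93 = 1/12938 - 93 = -1203233/12938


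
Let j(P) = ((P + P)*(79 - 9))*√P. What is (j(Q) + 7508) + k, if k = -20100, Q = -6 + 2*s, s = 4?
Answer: -12592 + 280*√2 ≈ -12196.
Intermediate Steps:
Q = 2 (Q = -6 + 2*4 = -6 + 8 = 2)
j(P) = 140*P^(3/2) (j(P) = ((2*P)*70)*√P = (140*P)*√P = 140*P^(3/2))
(j(Q) + 7508) + k = (140*2^(3/2) + 7508) - 20100 = (140*(2*√2) + 7508) - 20100 = (280*√2 + 7508) - 20100 = (7508 + 280*√2) - 20100 = -12592 + 280*√2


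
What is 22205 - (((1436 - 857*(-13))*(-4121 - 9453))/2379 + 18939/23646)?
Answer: 1761973709999/18751278 ≈ 93966.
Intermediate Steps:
22205 - (((1436 - 857*(-13))*(-4121 - 9453))/2379 + 18939/23646) = 22205 - (((1436 + 11141)*(-13574))*(1/2379) + 18939*(1/23646)) = 22205 - ((12577*(-13574))*(1/2379) + 6313/7882) = 22205 - (-170720198*1/2379 + 6313/7882) = 22205 - (-170720198/2379 + 6313/7882) = 22205 - 1*(-1345601582009/18751278) = 22205 + 1345601582009/18751278 = 1761973709999/18751278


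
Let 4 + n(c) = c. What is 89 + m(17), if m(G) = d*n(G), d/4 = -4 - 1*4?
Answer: -327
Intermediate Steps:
n(c) = -4 + c
d = -32 (d = 4*(-4 - 1*4) = 4*(-4 - 4) = 4*(-8) = -32)
m(G) = 128 - 32*G (m(G) = -32*(-4 + G) = 128 - 32*G)
89 + m(17) = 89 + (128 - 32*17) = 89 + (128 - 544) = 89 - 416 = -327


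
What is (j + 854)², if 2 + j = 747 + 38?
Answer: 2679769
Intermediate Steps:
j = 783 (j = -2 + (747 + 38) = -2 + 785 = 783)
(j + 854)² = (783 + 854)² = 1637² = 2679769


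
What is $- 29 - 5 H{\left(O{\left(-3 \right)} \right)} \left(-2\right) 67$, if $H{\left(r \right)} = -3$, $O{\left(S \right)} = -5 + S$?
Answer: $58290$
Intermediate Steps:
$- 29 - 5 H{\left(O{\left(-3 \right)} \right)} \left(-2\right) 67 = - 29 \left(-5\right) \left(-3\right) \left(-2\right) 67 = - 29 \cdot 15 \left(-2\right) 67 = \left(-29\right) \left(-30\right) 67 = 870 \cdot 67 = 58290$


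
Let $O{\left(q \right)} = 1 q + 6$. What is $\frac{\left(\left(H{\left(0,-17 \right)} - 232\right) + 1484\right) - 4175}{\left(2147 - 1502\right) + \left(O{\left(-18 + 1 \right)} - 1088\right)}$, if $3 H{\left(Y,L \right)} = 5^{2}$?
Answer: $\frac{4372}{681} \approx 6.42$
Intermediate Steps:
$H{\left(Y,L \right)} = \frac{25}{3}$ ($H{\left(Y,L \right)} = \frac{5^{2}}{3} = \frac{1}{3} \cdot 25 = \frac{25}{3}$)
$O{\left(q \right)} = 6 + q$ ($O{\left(q \right)} = q + 6 = 6 + q$)
$\frac{\left(\left(H{\left(0,-17 \right)} - 232\right) + 1484\right) - 4175}{\left(2147 - 1502\right) + \left(O{\left(-18 + 1 \right)} - 1088\right)} = \frac{\left(\left(\frac{25}{3} - 232\right) + 1484\right) - 4175}{\left(2147 - 1502\right) + \left(\left(6 + \left(-18 + 1\right)\right) - 1088\right)} = \frac{\left(- \frac{671}{3} + 1484\right) - 4175}{\left(2147 - 1502\right) + \left(\left(6 - 17\right) - 1088\right)} = \frac{\frac{3781}{3} - 4175}{645 - 1099} = - \frac{8744}{3 \left(645 - 1099\right)} = - \frac{8744}{3 \left(-454\right)} = \left(- \frac{8744}{3}\right) \left(- \frac{1}{454}\right) = \frac{4372}{681}$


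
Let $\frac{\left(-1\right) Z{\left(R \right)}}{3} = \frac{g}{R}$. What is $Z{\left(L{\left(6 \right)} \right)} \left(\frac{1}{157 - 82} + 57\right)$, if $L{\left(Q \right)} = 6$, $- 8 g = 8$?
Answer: $\frac{2138}{75} \approx 28.507$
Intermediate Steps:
$g = -1$ ($g = \left(- \frac{1}{8}\right) 8 = -1$)
$Z{\left(R \right)} = \frac{3}{R}$ ($Z{\left(R \right)} = - 3 \left(- \frac{1}{R}\right) = \frac{3}{R}$)
$Z{\left(L{\left(6 \right)} \right)} \left(\frac{1}{157 - 82} + 57\right) = \frac{3}{6} \left(\frac{1}{157 - 82} + 57\right) = 3 \cdot \frac{1}{6} \left(\frac{1}{75} + 57\right) = \frac{\frac{1}{75} + 57}{2} = \frac{1}{2} \cdot \frac{4276}{75} = \frac{2138}{75}$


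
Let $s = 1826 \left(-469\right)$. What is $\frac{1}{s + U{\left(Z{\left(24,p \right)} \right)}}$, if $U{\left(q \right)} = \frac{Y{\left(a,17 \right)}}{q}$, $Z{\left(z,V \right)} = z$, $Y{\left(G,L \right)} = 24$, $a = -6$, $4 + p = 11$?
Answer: $- \frac{1}{856393} \approx -1.1677 \cdot 10^{-6}$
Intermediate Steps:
$p = 7$ ($p = -4 + 11 = 7$)
$U{\left(q \right)} = \frac{24}{q}$
$s = -856394$
$\frac{1}{s + U{\left(Z{\left(24,p \right)} \right)}} = \frac{1}{-856394 + \frac{24}{24}} = \frac{1}{-856394 + 24 \cdot \frac{1}{24}} = \frac{1}{-856394 + 1} = \frac{1}{-856393} = - \frac{1}{856393}$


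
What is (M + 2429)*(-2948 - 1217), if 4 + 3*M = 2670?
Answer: -41454245/3 ≈ -1.3818e+7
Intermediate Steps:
M = 2666/3 (M = -4/3 + (1/3)*2670 = -4/3 + 890 = 2666/3 ≈ 888.67)
(M + 2429)*(-2948 - 1217) = (2666/3 + 2429)*(-2948 - 1217) = (9953/3)*(-4165) = -41454245/3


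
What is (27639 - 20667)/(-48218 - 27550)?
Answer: -83/902 ≈ -0.092018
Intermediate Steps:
(27639 - 20667)/(-48218 - 27550) = 6972/(-75768) = 6972*(-1/75768) = -83/902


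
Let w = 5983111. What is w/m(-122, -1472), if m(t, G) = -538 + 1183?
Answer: 5983111/645 ≈ 9276.1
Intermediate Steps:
m(t, G) = 645
w/m(-122, -1472) = 5983111/645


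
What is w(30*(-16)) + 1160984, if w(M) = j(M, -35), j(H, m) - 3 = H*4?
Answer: 1159067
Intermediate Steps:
j(H, m) = 3 + 4*H (j(H, m) = 3 + H*4 = 3 + 4*H)
w(M) = 3 + 4*M
w(30*(-16)) + 1160984 = (3 + 4*(30*(-16))) + 1160984 = (3 + 4*(-480)) + 1160984 = (3 - 1920) + 1160984 = -1917 + 1160984 = 1159067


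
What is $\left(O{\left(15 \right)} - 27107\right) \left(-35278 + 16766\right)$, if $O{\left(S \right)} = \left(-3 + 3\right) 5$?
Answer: $501804784$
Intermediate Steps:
$O{\left(S \right)} = 0$ ($O{\left(S \right)} = 0 \cdot 5 = 0$)
$\left(O{\left(15 \right)} - 27107\right) \left(-35278 + 16766\right) = \left(0 - 27107\right) \left(-35278 + 16766\right) = \left(-27107\right) \left(-18512\right) = 501804784$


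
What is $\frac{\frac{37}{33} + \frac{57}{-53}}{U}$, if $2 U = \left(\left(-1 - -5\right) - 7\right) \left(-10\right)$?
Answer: $\frac{16}{5247} \approx 0.0030494$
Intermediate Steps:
$U = 15$ ($U = \frac{\left(\left(-1 - -5\right) - 7\right) \left(-10\right)}{2} = \frac{\left(\left(-1 + 5\right) - 7\right) \left(-10\right)}{2} = \frac{\left(4 - 7\right) \left(-10\right)}{2} = \frac{\left(-3\right) \left(-10\right)}{2} = \frac{1}{2} \cdot 30 = 15$)
$\frac{\frac{37}{33} + \frac{57}{-53}}{U} = \frac{\frac{37}{33} + \frac{57}{-53}}{15} = \frac{37 \cdot \frac{1}{33} + 57 \left(- \frac{1}{53}\right)}{15} = \frac{\frac{37}{33} - \frac{57}{53}}{15} = \frac{1}{15} \cdot \frac{80}{1749} = \frac{16}{5247}$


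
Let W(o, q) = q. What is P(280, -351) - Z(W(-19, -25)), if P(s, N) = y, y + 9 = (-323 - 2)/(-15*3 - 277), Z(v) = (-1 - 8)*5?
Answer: 11917/322 ≈ 37.009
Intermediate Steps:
Z(v) = -45 (Z(v) = -9*5 = -45)
y = -2573/322 (y = -9 + (-323 - 2)/(-15*3 - 277) = -9 - 325/(-45 - 277) = -9 - 325/(-322) = -9 - 325*(-1/322) = -9 + 325/322 = -2573/322 ≈ -7.9907)
P(s, N) = -2573/322
P(280, -351) - Z(W(-19, -25)) = -2573/322 - 1*(-45) = -2573/322 + 45 = 11917/322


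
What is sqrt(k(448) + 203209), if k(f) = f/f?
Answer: sqrt(203210) ≈ 450.79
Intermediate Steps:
k(f) = 1
sqrt(k(448) + 203209) = sqrt(1 + 203209) = sqrt(203210)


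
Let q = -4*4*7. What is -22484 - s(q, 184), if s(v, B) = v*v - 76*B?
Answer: -21044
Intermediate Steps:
q = -112 (q = -16*7 = -112)
s(v, B) = v² - 76*B
-22484 - s(q, 184) = -22484 - ((-112)² - 76*184) = -22484 - (12544 - 13984) = -22484 - 1*(-1440) = -22484 + 1440 = -21044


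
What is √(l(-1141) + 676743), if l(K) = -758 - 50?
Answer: √675935 ≈ 822.15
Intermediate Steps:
l(K) = -808
√(l(-1141) + 676743) = √(-808 + 676743) = √675935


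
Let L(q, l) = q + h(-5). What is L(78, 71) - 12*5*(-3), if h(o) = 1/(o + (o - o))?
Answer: 1289/5 ≈ 257.80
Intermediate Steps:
h(o) = 1/o (h(o) = 1/(o + 0) = 1/o)
L(q, l) = -1/5 + q (L(q, l) = q + 1/(-5) = q - 1/5 = -1/5 + q)
L(78, 71) - 12*5*(-3) = (-1/5 + 78) - 12*5*(-3) = 389/5 - 60*(-3) = 389/5 + 180 = 1289/5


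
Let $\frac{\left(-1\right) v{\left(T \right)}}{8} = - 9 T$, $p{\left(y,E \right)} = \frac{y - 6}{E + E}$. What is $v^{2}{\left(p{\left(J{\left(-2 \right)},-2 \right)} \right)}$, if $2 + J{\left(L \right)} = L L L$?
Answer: $82944$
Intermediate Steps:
$J{\left(L \right)} = -2 + L^{3}$ ($J{\left(L \right)} = -2 + L L L = -2 + L^{2} L = -2 + L^{3}$)
$p{\left(y,E \right)} = \frac{-6 + y}{2 E}$
$v{\left(T \right)} = 72 T$ ($v{\left(T \right)} = - 8 \left(- 9 T\right) = 72 T$)
$v^{2}{\left(p{\left(J{\left(-2 \right)},-2 \right)} \right)} = \left(72 \frac{-6 + \left(-2 + \left(-2\right)^{3}\right)}{2 \left(-2\right)}\right)^{2} = \left(72 \cdot \frac{1}{2} \left(- \frac{1}{2}\right) \left(-6 - 10\right)\right)^{2} = \left(72 \cdot \frac{1}{2} \left(- \frac{1}{2}\right) \left(-16\right)\right)^{2} = \left(72 \cdot 4\right)^{2} = 288^{2} = 82944$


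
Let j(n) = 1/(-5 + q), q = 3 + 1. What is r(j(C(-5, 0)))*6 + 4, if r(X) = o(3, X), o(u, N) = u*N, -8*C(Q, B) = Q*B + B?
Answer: -14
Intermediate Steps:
C(Q, B) = -B/8 - B*Q/8 (C(Q, B) = -(Q*B + B)/8 = -(B*Q + B)/8 = -(B + B*Q)/8 = -B/8 - B*Q/8)
q = 4
o(u, N) = N*u
j(n) = -1 (j(n) = 1/(-5 + 4) = 1/(-1) = -1)
r(X) = 3*X (r(X) = X*3 = 3*X)
r(j(C(-5, 0)))*6 + 4 = (3*(-1))*6 + 4 = -3*6 + 4 = -18 + 4 = -14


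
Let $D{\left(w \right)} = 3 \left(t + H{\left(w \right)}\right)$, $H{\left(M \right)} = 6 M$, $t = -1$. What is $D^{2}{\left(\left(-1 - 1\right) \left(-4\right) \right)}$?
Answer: $19881$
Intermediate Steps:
$D{\left(w \right)} = -3 + 18 w$ ($D{\left(w \right)} = 3 \left(-1 + 6 w\right) = -3 + 18 w$)
$D^{2}{\left(\left(-1 - 1\right) \left(-4\right) \right)} = \left(-3 + 18 \left(-1 - 1\right) \left(-4\right)\right)^{2} = \left(-3 + 18 \left(\left(-2\right) \left(-4\right)\right)\right)^{2} = \left(-3 + 18 \cdot 8\right)^{2} = \left(-3 + 144\right)^{2} = 141^{2} = 19881$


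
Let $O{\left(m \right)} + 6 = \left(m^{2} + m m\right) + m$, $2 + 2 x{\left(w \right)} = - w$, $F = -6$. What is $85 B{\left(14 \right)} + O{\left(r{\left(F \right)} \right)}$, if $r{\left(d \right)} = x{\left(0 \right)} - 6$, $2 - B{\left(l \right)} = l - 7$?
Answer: $-340$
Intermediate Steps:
$B{\left(l \right)} = 9 - l$ ($B{\left(l \right)} = 2 - \left(l - 7\right) = 2 - \left(-7 + l\right) = 9 - l$)
$x{\left(w \right)} = -1 - \frac{w}{2}$ ($x{\left(w \right)} = -1 + \frac{\left(-1\right) w}{2} = -1 - \frac{w}{2}$)
$r{\left(d \right)} = -7$ ($r{\left(d \right)} = \left(-1 - 0\right) - 6 = \left(-1 + 0\right) - 6 = -1 - 6 = -7$)
$O{\left(m \right)} = -6 + m + 2 m^{2}$ ($O{\left(m \right)} = -6 + \left(\left(m^{2} + m m\right) + m\right) = -6 + \left(\left(m^{2} + m^{2}\right) + m\right) = -6 + \left(2 m^{2} + m\right) = -6 + \left(m + 2 m^{2}\right) = -6 + m + 2 m^{2}$)
$85 B{\left(14 \right)} + O{\left(r{\left(F \right)} \right)} = 85 \left(9 - 14\right) - \left(13 - 98\right) = 85 \left(9 - 14\right) - -85 = 85 \left(-5\right) - -85 = -425 + 85 = -340$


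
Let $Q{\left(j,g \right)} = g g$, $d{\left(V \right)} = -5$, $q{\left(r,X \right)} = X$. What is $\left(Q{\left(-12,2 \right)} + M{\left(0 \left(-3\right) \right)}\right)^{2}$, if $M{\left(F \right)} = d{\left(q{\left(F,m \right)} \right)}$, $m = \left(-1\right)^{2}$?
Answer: $1$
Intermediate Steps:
$m = 1$
$Q{\left(j,g \right)} = g^{2}$
$M{\left(F \right)} = -5$
$\left(Q{\left(-12,2 \right)} + M{\left(0 \left(-3\right) \right)}\right)^{2} = \left(2^{2} - 5\right)^{2} = \left(4 - 5\right)^{2} = \left(-1\right)^{2} = 1$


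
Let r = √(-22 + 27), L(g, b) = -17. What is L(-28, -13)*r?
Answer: -17*√5 ≈ -38.013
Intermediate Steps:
r = √5 ≈ 2.2361
L(-28, -13)*r = -17*√5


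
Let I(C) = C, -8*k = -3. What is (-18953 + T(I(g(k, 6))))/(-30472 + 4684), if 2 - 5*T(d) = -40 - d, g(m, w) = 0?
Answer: 94723/128940 ≈ 0.73463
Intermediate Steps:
k = 3/8 (k = -⅛*(-3) = 3/8 ≈ 0.37500)
T(d) = 42/5 + d/5 (T(d) = ⅖ - (-40 - d)/5 = ⅖ + (8 + d/5) = 42/5 + d/5)
(-18953 + T(I(g(k, 6))))/(-30472 + 4684) = (-18953 + (42/5 + (⅕)*0))/(-30472 + 4684) = (-18953 + (42/5 + 0))/(-25788) = (-18953 + 42/5)*(-1/25788) = -94723/5*(-1/25788) = 94723/128940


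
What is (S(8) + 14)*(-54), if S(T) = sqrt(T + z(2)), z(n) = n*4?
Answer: -972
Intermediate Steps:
z(n) = 4*n
S(T) = sqrt(8 + T) (S(T) = sqrt(T + 4*2) = sqrt(T + 8) = sqrt(8 + T))
(S(8) + 14)*(-54) = (sqrt(8 + 8) + 14)*(-54) = (sqrt(16) + 14)*(-54) = (4 + 14)*(-54) = 18*(-54) = -972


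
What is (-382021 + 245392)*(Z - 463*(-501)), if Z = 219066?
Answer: -61623641241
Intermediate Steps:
(-382021 + 245392)*(Z - 463*(-501)) = (-382021 + 245392)*(219066 - 463*(-501)) = -136629*(219066 + 231963) = -136629*451029 = -61623641241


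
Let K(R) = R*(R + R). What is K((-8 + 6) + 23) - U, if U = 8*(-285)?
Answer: 3162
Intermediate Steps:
U = -2280
K(R) = 2*R² (K(R) = R*(2*R) = 2*R²)
K((-8 + 6) + 23) - U = 2*((-8 + 6) + 23)² - 1*(-2280) = 2*(-2 + 23)² + 2280 = 2*21² + 2280 = 2*441 + 2280 = 882 + 2280 = 3162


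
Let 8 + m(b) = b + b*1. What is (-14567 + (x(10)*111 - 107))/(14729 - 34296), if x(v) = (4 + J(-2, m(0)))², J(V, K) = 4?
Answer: 7570/19567 ≈ 0.38688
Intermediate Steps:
m(b) = -8 + 2*b (m(b) = -8 + (b + b*1) = -8 + (b + b) = -8 + 2*b)
x(v) = 64 (x(v) = (4 + 4)² = 8² = 64)
(-14567 + (x(10)*111 - 107))/(14729 - 34296) = (-14567 + (64*111 - 107))/(14729 - 34296) = (-14567 + (7104 - 107))/(-19567) = (-14567 + 6997)*(-1/19567) = -7570*(-1/19567) = 7570/19567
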